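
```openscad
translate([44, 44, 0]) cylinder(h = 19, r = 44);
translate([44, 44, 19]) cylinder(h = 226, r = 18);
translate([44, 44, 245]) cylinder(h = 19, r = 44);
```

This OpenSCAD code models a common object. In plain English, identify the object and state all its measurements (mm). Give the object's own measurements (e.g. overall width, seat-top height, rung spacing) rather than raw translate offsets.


A spool: two coaxial disc flanges of radius 44 mm and thickness 19 mm, joined by a core cylinder of radius 18 mm and height 226 mm. The lower flange rests on z = 0 and the three cylinders share a vertical axis.


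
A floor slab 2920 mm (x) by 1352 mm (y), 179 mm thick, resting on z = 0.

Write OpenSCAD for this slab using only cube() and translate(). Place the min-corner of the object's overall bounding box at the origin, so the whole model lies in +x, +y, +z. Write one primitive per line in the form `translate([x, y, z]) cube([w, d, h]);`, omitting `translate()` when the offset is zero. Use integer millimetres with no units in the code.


cube([2920, 1352, 179]);


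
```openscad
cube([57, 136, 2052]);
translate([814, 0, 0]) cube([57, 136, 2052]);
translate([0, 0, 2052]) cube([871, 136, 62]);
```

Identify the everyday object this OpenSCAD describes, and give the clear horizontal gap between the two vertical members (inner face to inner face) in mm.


A door frame. The clear opening width is 757 mm.

Two 2052 mm tall posts with a header on top — a door frame. The left jamb is 57 mm wide at x = 0; the right jamb starts at x = 814. The clear opening is 814 − 57 = 757 mm.


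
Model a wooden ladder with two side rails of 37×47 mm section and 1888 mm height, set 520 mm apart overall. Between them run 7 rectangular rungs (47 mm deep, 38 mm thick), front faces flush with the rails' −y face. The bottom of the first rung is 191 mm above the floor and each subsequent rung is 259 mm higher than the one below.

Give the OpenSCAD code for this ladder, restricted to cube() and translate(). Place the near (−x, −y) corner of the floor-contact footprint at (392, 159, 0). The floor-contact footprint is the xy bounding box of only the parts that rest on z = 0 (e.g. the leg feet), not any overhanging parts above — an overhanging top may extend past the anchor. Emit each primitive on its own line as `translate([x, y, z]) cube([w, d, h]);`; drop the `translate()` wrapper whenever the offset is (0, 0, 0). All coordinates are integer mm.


translate([392, 159, 0]) cube([37, 47, 1888]);
translate([875, 159, 0]) cube([37, 47, 1888]);
translate([429, 159, 191]) cube([446, 47, 38]);
translate([429, 159, 450]) cube([446, 47, 38]);
translate([429, 159, 709]) cube([446, 47, 38]);
translate([429, 159, 968]) cube([446, 47, 38]);
translate([429, 159, 1227]) cube([446, 47, 38]);
translate([429, 159, 1486]) cube([446, 47, 38]);
translate([429, 159, 1745]) cube([446, 47, 38]);


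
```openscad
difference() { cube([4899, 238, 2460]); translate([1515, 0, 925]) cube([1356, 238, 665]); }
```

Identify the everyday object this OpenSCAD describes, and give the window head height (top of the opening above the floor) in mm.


A wall with a window opening. The window head height is 1590 mm.

A wall with a rectangular opening subtracted — a window. Sill at z = 925, opening 665 mm tall, so the head is at 925 + 665 = 1590 mm.


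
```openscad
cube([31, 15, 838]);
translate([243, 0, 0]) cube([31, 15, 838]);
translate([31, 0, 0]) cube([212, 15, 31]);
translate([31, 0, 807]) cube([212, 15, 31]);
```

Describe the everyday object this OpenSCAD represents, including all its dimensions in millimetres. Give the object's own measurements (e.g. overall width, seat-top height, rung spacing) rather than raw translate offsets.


A rectangular picture frame lying in the x–z plane (depth along y). The opening is 212 mm wide (x) by 776 mm tall (z), surrounded by a border 31 mm wide on all four sides. The frame is 15 mm deep and is made of two full-height vertical stiles with two horizontal rails fitted between them.


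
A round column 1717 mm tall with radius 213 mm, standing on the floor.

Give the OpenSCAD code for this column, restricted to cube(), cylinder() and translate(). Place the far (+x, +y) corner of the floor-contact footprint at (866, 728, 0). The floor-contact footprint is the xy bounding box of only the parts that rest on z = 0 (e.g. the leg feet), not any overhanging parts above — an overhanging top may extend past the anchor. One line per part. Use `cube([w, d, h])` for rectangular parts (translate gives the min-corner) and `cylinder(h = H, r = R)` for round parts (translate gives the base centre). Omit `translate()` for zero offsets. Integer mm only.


translate([653, 515, 0]) cylinder(h = 1717, r = 213);


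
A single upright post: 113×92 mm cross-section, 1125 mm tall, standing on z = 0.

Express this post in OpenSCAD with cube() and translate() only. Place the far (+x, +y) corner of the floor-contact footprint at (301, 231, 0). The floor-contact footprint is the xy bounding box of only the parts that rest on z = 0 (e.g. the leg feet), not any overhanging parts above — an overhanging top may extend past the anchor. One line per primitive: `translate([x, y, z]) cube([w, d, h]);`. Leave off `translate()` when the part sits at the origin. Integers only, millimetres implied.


translate([188, 139, 0]) cube([113, 92, 1125]);


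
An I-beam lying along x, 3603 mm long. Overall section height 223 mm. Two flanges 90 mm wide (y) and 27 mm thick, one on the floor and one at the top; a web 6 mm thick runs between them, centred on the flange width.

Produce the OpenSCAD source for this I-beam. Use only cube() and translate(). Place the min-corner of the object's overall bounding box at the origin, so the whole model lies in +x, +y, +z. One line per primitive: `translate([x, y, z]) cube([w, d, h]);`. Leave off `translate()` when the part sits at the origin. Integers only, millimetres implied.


cube([3603, 90, 27]);
translate([0, 42, 27]) cube([3603, 6, 169]);
translate([0, 0, 196]) cube([3603, 90, 27]);


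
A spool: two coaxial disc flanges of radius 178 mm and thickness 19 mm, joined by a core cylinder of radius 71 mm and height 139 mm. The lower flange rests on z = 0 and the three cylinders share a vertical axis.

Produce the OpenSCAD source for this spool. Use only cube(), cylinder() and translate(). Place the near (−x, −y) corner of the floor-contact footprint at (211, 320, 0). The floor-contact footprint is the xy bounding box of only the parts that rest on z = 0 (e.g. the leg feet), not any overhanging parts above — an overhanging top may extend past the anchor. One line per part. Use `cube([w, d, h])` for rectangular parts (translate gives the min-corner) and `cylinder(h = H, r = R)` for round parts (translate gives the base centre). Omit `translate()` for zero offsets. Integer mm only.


translate([389, 498, 0]) cylinder(h = 19, r = 178);
translate([389, 498, 19]) cylinder(h = 139, r = 71);
translate([389, 498, 158]) cylinder(h = 19, r = 178);


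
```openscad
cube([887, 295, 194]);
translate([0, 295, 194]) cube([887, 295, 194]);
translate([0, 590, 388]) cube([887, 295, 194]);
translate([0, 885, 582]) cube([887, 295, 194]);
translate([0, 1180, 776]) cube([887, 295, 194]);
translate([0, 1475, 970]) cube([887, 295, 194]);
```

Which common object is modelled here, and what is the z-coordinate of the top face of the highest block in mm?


A staircase. The total rise is 1164 mm.

6 identical blocks, each offset up and back from the previous — a staircase. Each step is 194 mm tall and there are 6 of them, so the total rise is 6 × 194 = 1164 mm.


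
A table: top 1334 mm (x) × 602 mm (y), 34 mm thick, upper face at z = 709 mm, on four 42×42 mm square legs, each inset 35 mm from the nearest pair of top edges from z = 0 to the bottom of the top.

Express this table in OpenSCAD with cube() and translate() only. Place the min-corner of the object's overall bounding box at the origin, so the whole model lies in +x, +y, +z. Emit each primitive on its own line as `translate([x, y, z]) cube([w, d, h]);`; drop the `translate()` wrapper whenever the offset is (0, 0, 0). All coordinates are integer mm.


translate([0, 0, 675]) cube([1334, 602, 34]);
translate([35, 35, 0]) cube([42, 42, 675]);
translate([1257, 35, 0]) cube([42, 42, 675]);
translate([35, 525, 0]) cube([42, 42, 675]);
translate([1257, 525, 0]) cube([42, 42, 675]);


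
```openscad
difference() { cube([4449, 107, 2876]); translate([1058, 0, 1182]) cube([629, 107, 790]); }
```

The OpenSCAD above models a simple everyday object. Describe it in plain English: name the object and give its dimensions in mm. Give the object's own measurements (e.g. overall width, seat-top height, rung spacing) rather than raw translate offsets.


A wall 4449 mm long (x), 107 mm thick (y), 2876 mm tall, with a rectangular window opening cut through it. The opening is 629 mm wide and 790 mm tall; its sill is at z = 1182 mm and its near (−x) edge is 1058 mm from the wall's −x end. The opening passes through the full wall thickness.


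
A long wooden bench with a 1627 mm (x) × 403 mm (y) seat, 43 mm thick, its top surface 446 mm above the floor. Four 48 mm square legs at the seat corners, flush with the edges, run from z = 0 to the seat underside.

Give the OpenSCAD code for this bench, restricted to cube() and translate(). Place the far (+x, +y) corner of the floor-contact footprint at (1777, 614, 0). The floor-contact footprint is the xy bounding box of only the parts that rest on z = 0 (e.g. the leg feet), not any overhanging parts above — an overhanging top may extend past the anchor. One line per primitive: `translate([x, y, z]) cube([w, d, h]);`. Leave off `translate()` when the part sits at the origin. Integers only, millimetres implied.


translate([150, 211, 403]) cube([1627, 403, 43]);
translate([150, 211, 0]) cube([48, 48, 403]);
translate([150, 566, 0]) cube([48, 48, 403]);
translate([1729, 211, 0]) cube([48, 48, 403]);
translate([1729, 566, 0]) cube([48, 48, 403]);


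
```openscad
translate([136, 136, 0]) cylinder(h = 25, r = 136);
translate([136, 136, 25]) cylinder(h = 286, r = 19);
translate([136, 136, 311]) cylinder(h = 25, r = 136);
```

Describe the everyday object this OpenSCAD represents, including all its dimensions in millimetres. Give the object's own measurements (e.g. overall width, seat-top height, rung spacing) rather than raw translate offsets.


A spool: two coaxial disc flanges of radius 136 mm and thickness 25 mm, joined by a core cylinder of radius 19 mm and height 286 mm. The lower flange rests on z = 0 and the three cylinders share a vertical axis.


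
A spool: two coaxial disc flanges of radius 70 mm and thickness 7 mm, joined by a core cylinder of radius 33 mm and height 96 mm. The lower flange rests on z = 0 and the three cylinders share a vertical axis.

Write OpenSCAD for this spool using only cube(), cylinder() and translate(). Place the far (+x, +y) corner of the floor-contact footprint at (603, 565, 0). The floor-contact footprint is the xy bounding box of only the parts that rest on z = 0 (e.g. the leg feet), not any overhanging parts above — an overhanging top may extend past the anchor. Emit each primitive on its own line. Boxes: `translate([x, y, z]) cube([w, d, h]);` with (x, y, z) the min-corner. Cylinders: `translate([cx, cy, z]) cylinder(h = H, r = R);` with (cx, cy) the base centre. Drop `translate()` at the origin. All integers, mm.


translate([533, 495, 0]) cylinder(h = 7, r = 70);
translate([533, 495, 7]) cylinder(h = 96, r = 33);
translate([533, 495, 103]) cylinder(h = 7, r = 70);


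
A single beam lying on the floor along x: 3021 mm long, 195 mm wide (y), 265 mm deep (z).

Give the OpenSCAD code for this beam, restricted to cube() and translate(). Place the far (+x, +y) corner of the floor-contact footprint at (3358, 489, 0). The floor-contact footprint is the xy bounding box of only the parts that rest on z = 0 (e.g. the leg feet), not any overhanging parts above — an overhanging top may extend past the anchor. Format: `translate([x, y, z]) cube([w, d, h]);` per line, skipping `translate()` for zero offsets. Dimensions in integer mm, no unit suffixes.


translate([337, 294, 0]) cube([3021, 195, 265]);


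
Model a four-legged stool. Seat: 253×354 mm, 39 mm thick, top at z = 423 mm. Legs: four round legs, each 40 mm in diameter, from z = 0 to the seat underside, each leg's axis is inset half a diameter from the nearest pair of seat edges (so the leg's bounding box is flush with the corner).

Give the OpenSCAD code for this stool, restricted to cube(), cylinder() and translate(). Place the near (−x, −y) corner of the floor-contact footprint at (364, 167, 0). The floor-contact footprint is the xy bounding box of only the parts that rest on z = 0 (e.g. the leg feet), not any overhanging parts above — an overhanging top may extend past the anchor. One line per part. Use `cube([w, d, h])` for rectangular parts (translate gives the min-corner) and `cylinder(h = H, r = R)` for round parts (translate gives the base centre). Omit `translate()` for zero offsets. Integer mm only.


translate([364, 167, 384]) cube([253, 354, 39]);
translate([384, 187, 0]) cylinder(h = 384, r = 20);
translate([597, 187, 0]) cylinder(h = 384, r = 20);
translate([384, 501, 0]) cylinder(h = 384, r = 20);
translate([597, 501, 0]) cylinder(h = 384, r = 20);


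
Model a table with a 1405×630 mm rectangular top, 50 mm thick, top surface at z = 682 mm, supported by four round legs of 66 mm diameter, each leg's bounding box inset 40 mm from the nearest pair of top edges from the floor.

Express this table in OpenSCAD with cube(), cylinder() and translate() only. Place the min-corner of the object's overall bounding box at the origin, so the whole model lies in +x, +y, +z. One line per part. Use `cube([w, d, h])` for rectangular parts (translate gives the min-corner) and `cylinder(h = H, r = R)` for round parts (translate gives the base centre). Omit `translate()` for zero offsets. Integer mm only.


translate([0, 0, 632]) cube([1405, 630, 50]);
translate([73, 73, 0]) cylinder(h = 632, r = 33);
translate([1332, 73, 0]) cylinder(h = 632, r = 33);
translate([73, 557, 0]) cylinder(h = 632, r = 33);
translate([1332, 557, 0]) cylinder(h = 632, r = 33);


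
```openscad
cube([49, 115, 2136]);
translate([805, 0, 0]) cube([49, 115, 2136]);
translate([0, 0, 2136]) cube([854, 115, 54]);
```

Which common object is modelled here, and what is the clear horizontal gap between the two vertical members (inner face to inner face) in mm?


A door frame. The clear opening width is 756 mm.

Two 2136 mm tall posts with a header on top — a door frame. The left jamb is 49 mm wide at x = 0; the right jamb starts at x = 805. The clear opening is 805 − 49 = 756 mm.


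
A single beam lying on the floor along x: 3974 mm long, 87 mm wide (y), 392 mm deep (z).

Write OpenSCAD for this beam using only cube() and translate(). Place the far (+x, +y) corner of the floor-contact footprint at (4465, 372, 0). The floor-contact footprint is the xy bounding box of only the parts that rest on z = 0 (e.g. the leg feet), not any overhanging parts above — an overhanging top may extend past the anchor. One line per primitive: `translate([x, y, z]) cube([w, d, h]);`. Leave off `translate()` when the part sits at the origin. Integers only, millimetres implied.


translate([491, 285, 0]) cube([3974, 87, 392]);


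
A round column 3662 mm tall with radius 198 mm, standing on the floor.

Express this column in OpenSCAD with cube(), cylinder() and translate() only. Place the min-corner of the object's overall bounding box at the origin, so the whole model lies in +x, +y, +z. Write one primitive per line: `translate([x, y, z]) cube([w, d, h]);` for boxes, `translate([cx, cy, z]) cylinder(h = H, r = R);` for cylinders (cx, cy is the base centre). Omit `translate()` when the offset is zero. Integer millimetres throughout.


translate([198, 198, 0]) cylinder(h = 3662, r = 198);


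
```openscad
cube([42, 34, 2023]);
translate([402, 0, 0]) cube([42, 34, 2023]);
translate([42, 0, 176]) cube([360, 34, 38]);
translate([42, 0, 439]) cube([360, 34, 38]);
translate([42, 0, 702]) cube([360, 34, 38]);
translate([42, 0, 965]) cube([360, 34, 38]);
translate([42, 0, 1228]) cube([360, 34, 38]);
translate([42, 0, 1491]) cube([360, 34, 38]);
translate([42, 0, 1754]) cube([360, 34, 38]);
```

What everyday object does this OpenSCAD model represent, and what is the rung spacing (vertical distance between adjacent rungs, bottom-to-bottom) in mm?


A ladder. The rung spacing is 263 mm.

Two tall 42×34 posts with 7 short bars between them — a ladder. Adjacent rungs sit at z = 176 and z = 439, so the spacing is 439 − 176 = 263 mm.


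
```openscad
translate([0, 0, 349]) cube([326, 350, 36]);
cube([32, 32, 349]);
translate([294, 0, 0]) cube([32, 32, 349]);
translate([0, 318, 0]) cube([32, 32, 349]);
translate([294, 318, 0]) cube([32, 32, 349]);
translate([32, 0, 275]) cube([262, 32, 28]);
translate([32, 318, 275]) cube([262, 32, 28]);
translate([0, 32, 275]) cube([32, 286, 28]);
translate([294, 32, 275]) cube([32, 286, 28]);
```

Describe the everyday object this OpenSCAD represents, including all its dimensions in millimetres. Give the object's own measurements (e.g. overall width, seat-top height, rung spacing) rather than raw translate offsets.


A four-legged stool. The seat is a 326×350×36 mm slab whose top surface is at z = 385 mm; four square legs, each 32×32 mm in cross-section, run from the floor (z = 0) to the underside of the seat, each flush with a corner of the seat. Four stretchers, 32 mm wide and 28 mm tall, connect adjacent legs with their undersides at z = 275 mm, each running between the inner faces of the legs it joins and aligned with the legs' outer faces on the other axis.


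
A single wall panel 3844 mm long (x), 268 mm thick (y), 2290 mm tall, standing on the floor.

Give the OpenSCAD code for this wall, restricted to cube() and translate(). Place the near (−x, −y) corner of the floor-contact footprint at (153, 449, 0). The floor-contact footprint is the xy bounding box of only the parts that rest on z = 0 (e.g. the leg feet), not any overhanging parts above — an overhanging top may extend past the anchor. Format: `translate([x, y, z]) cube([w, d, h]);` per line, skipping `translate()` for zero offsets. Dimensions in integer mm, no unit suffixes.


translate([153, 449, 0]) cube([3844, 268, 2290]);


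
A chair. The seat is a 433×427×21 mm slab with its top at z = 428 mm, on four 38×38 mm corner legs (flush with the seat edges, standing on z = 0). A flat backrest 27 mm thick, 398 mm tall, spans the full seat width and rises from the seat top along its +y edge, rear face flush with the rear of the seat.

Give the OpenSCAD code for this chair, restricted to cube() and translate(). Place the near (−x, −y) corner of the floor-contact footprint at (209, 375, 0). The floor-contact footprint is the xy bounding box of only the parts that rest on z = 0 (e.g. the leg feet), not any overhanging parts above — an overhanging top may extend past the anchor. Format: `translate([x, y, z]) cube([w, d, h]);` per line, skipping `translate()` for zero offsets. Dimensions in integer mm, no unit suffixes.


translate([209, 375, 407]) cube([433, 427, 21]);
translate([209, 375, 0]) cube([38, 38, 407]);
translate([604, 375, 0]) cube([38, 38, 407]);
translate([209, 764, 0]) cube([38, 38, 407]);
translate([604, 764, 0]) cube([38, 38, 407]);
translate([209, 775, 428]) cube([433, 27, 398]);


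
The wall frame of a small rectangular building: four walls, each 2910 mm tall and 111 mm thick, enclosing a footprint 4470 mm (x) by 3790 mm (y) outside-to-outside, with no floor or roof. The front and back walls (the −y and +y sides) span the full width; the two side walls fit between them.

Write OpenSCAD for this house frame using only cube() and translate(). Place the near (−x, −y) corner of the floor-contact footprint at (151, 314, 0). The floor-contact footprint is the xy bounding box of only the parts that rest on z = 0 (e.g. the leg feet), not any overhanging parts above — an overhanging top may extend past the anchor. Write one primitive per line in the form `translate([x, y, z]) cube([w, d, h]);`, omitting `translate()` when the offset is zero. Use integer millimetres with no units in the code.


translate([151, 314, 0]) cube([4470, 111, 2910]);
translate([151, 3993, 0]) cube([4470, 111, 2910]);
translate([151, 425, 0]) cube([111, 3568, 2910]);
translate([4510, 425, 0]) cube([111, 3568, 2910]);


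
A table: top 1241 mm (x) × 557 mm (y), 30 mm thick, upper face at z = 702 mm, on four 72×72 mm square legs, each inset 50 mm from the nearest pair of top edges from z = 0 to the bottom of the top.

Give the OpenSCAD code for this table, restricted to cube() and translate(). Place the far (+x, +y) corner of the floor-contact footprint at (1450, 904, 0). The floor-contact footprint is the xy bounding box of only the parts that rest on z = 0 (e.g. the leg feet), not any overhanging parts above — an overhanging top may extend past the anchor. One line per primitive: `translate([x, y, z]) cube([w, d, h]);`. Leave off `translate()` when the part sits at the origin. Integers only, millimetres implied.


translate([259, 397, 672]) cube([1241, 557, 30]);
translate([309, 447, 0]) cube([72, 72, 672]);
translate([1378, 447, 0]) cube([72, 72, 672]);
translate([309, 832, 0]) cube([72, 72, 672]);
translate([1378, 832, 0]) cube([72, 72, 672]);


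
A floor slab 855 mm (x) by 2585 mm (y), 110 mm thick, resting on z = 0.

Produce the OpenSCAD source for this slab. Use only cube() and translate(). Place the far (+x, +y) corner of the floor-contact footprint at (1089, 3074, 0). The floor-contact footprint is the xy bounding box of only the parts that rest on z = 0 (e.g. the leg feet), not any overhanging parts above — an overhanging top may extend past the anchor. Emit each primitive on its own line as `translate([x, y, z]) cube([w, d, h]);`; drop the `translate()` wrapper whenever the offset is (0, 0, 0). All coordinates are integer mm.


translate([234, 489, 0]) cube([855, 2585, 110]);


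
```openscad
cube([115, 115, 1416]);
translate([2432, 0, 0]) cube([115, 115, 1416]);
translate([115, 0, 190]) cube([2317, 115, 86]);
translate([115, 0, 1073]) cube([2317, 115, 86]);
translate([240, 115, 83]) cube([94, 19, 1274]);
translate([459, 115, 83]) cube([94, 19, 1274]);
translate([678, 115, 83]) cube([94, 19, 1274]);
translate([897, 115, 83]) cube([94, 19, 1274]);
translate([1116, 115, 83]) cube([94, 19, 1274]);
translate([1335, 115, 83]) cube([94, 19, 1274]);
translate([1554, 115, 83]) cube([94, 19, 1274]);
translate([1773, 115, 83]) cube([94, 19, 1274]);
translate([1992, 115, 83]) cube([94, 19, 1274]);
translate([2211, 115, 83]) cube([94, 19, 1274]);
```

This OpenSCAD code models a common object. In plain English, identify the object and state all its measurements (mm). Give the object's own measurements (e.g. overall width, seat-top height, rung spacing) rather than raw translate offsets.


A fence section. Two 115×115 mm posts, 1416 mm tall, stand on the floor with a clear span of 2317 mm between their inner faces. Two horizontal rails of 115×86 mm section span the gap between the posts with their undersides at z = 190 mm and z = 1073 mm, flush with the posts' −y face. 10 pickets, each 94 mm wide, 19 mm thick and 1274 mm tall, are fixed to the +y face of the rails with their bottoms at z = 83 mm, spaced across the span with a 125 mm gap after the −x post and between neighbouring pickets, with 127 mm left before the +x post.


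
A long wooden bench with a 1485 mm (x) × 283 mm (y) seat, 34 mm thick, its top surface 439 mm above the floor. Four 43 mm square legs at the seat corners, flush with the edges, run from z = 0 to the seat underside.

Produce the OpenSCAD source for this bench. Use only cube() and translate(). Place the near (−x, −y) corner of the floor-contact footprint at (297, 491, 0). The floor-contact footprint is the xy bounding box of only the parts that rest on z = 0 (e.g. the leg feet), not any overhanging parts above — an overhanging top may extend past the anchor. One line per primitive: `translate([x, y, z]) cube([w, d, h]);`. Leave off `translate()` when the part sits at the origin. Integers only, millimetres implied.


// leg_h = 439 − 34 = 405
translate([297, 491, 405]) cube([1485, 283, 34]);
translate([297, 491, 0]) cube([43, 43, 405]);
translate([297, 731, 0]) cube([43, 43, 405]);
translate([1739, 491, 0]) cube([43, 43, 405]);
translate([1739, 731, 0]) cube([43, 43, 405]);


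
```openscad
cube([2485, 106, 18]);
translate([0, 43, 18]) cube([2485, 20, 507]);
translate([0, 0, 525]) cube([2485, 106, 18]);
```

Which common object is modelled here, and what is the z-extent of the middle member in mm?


An I-beam. The web height is 507 mm.

Two wide flanges with a thin centred web — an I-beam. Overall 543 mm minus two 18 mm flanges gives a web of 543 − 2·18 = 507 mm.


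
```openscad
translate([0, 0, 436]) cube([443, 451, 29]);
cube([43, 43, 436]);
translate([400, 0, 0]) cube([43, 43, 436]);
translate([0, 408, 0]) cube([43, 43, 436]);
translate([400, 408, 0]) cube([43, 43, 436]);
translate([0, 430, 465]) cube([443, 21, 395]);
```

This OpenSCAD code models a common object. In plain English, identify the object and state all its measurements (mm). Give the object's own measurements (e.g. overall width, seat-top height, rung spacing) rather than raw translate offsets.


A chair. The seat is a 443×451×29 mm slab with its top at z = 465 mm, on four 43×43 mm corner legs (flush with the seat edges, standing on z = 0). A flat backrest 21 mm thick, 395 mm tall, spans the full seat width and rises from the seat top along its +y edge, rear face flush with the rear of the seat.


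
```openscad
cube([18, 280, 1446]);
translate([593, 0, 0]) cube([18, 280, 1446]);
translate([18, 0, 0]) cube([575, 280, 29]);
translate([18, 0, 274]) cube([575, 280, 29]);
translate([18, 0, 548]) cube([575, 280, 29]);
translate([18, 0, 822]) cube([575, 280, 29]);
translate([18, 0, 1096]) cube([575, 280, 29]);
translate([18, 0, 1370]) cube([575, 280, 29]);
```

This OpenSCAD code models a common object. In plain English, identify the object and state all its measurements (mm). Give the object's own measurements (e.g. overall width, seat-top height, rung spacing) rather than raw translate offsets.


An open bookshelf. Two side panels, each 18 mm thick, 280 mm deep and 1446 mm tall, stand 611 mm apart (outside-to-outside). Between them sit 6 shelves, each 29 mm thick and 280 mm deep, spanning the full gap between the sides. The bottom shelf rests on the floor (its underside at z = 0) and the clear gap between one shelf's top and the next shelf's underside is 245 mm.


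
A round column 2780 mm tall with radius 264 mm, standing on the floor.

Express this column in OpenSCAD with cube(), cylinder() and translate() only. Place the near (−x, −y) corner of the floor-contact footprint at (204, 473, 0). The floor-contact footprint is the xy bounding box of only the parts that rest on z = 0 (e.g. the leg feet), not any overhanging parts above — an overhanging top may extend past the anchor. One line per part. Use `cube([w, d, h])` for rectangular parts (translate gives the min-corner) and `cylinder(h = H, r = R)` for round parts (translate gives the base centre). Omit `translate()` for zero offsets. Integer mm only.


translate([468, 737, 0]) cylinder(h = 2780, r = 264);


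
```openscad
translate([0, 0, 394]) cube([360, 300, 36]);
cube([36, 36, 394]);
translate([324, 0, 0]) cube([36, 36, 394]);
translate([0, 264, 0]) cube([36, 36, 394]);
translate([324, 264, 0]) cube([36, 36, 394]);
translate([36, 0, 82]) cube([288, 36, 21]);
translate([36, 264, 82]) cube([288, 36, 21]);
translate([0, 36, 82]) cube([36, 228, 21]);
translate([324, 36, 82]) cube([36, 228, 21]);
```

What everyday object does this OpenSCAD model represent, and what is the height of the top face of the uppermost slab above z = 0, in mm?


A stool. The seat height is 430 mm.

A 360×300×36 slab at z = 394 on four corner posts — a stool. The seat top is 394 + 36 = 430 mm.


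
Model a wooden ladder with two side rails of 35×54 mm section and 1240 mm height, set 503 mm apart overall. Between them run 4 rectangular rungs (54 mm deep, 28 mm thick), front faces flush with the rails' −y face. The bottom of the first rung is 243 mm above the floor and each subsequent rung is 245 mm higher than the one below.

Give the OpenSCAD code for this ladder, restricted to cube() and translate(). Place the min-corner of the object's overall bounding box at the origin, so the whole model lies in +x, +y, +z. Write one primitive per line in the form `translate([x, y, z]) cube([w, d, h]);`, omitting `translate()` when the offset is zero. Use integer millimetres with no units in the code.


cube([35, 54, 1240]);
translate([468, 0, 0]) cube([35, 54, 1240]);
translate([35, 0, 243]) cube([433, 54, 28]);
translate([35, 0, 488]) cube([433, 54, 28]);
translate([35, 0, 733]) cube([433, 54, 28]);
translate([35, 0, 978]) cube([433, 54, 28]);


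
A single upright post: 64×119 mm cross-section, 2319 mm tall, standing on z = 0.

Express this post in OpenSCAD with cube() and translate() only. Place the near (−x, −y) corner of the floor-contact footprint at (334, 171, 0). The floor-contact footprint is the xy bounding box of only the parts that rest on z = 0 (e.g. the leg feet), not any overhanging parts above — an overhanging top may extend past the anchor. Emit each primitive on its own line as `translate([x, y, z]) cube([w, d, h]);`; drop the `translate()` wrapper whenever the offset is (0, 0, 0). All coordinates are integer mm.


translate([334, 171, 0]) cube([64, 119, 2319]);


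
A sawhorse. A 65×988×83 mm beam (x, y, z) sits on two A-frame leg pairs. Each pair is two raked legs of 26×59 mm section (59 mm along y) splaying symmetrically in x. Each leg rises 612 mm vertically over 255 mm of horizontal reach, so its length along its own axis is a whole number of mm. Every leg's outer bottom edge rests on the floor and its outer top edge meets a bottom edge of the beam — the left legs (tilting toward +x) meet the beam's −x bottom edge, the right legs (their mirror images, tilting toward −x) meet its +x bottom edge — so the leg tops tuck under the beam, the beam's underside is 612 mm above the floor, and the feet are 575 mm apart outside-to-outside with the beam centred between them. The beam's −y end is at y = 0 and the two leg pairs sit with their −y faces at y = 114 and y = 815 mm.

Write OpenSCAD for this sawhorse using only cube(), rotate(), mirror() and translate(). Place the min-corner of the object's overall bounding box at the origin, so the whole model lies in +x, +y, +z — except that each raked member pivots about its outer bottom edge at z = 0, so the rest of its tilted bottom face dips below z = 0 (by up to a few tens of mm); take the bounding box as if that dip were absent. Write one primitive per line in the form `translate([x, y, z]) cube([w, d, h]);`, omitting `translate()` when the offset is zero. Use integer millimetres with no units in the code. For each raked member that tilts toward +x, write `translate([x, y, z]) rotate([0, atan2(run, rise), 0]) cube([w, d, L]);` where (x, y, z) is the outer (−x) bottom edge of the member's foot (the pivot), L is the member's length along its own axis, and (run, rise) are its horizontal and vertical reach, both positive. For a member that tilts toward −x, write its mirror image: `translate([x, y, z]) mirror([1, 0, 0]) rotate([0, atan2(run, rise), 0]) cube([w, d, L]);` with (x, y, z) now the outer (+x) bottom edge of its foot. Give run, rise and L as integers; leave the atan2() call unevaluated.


// leg length = √(255² + 612²) = 663
// right-leg outer foot x = 2·255 + 65 = 575
// beam min-corner = (255, 0, 612)
translate([255, 0, 612]) cube([65, 988, 83]);
translate([0, 114, 0]) rotate([0, atan2(255, 612), 0]) cube([26, 59, 663]);
translate([575, 114, 0]) mirror([1, 0, 0]) rotate([0, atan2(255, 612), 0]) cube([26, 59, 663]);
translate([0, 815, 0]) rotate([0, atan2(255, 612), 0]) cube([26, 59, 663]);
translate([575, 815, 0]) mirror([1, 0, 0]) rotate([0, atan2(255, 612), 0]) cube([26, 59, 663]);


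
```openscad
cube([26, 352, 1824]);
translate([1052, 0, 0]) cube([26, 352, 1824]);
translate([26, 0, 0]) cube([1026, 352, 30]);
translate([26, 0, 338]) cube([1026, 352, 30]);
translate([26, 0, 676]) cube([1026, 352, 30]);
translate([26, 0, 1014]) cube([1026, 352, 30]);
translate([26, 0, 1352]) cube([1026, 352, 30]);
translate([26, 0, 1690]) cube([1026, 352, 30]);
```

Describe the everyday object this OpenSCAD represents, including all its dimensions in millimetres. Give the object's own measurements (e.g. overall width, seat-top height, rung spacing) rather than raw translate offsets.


An open bookshelf. Two side panels, each 26 mm thick, 352 mm deep and 1824 mm tall, stand 1078 mm apart (outside-to-outside). Between them sit 6 shelves, each 30 mm thick and 352 mm deep, spanning the full gap between the sides. The bottom shelf rests on the floor (its underside at z = 0) and the clear gap between one shelf's top and the next shelf's underside is 308 mm.


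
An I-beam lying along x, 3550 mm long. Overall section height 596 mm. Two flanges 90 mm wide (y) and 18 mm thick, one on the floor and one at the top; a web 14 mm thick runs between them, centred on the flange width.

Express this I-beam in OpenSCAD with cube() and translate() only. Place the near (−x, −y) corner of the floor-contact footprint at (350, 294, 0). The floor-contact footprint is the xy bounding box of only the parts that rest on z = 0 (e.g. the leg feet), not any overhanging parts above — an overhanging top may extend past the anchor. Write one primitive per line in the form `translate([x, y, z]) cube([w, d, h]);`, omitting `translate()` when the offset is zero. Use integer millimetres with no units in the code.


translate([350, 294, 0]) cube([3550, 90, 18]);
translate([350, 332, 18]) cube([3550, 14, 560]);
translate([350, 294, 578]) cube([3550, 90, 18]);


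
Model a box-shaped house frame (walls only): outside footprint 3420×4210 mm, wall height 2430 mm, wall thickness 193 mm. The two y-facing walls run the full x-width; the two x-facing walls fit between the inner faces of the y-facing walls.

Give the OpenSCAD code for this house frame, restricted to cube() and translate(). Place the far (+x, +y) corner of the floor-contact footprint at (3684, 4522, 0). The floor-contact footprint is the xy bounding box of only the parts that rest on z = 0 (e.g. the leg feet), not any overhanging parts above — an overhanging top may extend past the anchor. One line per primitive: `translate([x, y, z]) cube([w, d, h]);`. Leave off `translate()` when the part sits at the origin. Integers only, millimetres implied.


translate([264, 312, 0]) cube([3420, 193, 2430]);
translate([264, 4329, 0]) cube([3420, 193, 2430]);
translate([264, 505, 0]) cube([193, 3824, 2430]);
translate([3491, 505, 0]) cube([193, 3824, 2430]);


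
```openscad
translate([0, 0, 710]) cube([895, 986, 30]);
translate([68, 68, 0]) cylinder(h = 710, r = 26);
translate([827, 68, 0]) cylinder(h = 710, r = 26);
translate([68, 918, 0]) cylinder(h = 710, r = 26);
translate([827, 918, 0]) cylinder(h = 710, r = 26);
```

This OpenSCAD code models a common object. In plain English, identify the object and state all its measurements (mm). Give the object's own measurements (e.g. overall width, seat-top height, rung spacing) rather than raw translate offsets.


A rectangular dining table. The top is 895×986×30 mm with its upper surface at z = 740 mm. It stands on four round legs of 52 mm diameter, each leg's bounding box inset 42 mm from the nearest pair of top edges, running from the floor to the underside of the top.


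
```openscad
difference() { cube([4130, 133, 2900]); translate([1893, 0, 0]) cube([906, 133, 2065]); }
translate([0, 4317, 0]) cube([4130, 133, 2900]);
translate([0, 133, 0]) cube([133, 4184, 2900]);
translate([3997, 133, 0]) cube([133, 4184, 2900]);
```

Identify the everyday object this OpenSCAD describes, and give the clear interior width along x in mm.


A single room. The interior width is 3864 mm.

Four walls enclosing a rectangle with a door in the front wall — a room. Outside width 4130 minus two 133 mm walls gives 3864 mm.


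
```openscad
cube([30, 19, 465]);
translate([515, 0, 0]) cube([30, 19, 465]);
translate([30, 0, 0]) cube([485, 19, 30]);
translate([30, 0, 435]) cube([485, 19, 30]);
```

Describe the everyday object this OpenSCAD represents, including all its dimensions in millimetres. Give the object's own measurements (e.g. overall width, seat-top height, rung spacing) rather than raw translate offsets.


A rectangular picture frame lying in the x–z plane (depth along y). The opening is 485 mm wide (x) by 405 mm tall (z), surrounded by a border 30 mm wide on all four sides. The frame is 19 mm deep and is made of two full-height vertical stiles with two horizontal rails fitted between them.


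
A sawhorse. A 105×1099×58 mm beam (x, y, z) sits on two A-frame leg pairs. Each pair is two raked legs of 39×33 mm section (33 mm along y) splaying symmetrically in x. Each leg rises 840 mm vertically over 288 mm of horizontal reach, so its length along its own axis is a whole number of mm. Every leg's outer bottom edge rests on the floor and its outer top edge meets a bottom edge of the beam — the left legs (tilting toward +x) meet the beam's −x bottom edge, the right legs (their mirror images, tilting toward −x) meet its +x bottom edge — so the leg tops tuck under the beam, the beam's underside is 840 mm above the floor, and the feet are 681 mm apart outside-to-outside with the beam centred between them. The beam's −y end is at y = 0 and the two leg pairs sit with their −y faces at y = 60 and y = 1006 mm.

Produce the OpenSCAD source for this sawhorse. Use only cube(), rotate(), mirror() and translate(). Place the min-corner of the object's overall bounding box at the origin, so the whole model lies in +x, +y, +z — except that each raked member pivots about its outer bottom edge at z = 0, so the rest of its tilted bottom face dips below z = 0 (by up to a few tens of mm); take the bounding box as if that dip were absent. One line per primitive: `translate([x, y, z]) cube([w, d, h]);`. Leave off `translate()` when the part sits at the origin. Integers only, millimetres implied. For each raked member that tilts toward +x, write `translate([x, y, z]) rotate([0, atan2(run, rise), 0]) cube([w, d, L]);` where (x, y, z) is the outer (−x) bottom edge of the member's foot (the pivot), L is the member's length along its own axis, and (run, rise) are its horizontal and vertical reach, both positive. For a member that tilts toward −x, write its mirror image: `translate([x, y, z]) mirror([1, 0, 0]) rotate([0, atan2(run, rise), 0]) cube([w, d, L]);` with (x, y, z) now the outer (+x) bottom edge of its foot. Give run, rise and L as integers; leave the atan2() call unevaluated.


translate([288, 0, 840]) cube([105, 1099, 58]);
translate([0, 60, 0]) rotate([0, atan2(288, 840), 0]) cube([39, 33, 888]);
translate([681, 60, 0]) mirror([1, 0, 0]) rotate([0, atan2(288, 840), 0]) cube([39, 33, 888]);
translate([0, 1006, 0]) rotate([0, atan2(288, 840), 0]) cube([39, 33, 888]);
translate([681, 1006, 0]) mirror([1, 0, 0]) rotate([0, atan2(288, 840), 0]) cube([39, 33, 888]);


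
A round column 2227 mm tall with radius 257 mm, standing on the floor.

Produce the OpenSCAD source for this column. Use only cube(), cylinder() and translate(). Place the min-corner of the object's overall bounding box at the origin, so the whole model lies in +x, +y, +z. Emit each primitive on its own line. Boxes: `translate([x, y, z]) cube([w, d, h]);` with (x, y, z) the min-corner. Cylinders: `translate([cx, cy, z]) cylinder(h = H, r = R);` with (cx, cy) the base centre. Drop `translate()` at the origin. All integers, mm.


translate([257, 257, 0]) cylinder(h = 2227, r = 257);
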